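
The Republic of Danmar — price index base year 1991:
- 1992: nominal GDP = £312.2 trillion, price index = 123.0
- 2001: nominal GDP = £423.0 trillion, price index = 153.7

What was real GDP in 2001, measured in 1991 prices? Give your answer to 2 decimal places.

Real GDP = Nominal / (price index/100) = 423.0 / 1.537 = 275.21.

£275.21 trillion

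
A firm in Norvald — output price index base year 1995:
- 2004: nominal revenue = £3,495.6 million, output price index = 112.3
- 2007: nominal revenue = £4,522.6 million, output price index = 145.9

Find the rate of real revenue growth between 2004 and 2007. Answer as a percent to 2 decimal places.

-0.42%

Deflate each year: 2004 → 3495.6/1.123 = 3112.73; 2007 → 4522.6/1.459 = 3099.79.
So real revenue changed by 3099.79/3112.73 − 1 = -0.0042, i.e. -0.42%.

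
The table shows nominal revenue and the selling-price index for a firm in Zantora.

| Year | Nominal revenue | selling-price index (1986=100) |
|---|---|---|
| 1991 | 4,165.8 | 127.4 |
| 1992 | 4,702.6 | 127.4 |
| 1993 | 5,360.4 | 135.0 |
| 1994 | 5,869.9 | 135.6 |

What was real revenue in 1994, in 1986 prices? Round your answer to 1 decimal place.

4,328.8

Real revenue 1994 = 5869.9 / 1.356 = 4328.83.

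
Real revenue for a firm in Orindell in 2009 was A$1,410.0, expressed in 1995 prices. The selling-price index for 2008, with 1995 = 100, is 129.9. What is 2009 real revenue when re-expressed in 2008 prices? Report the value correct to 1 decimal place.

A$1,831.6

Real revenue in 2008 prices = Real revenue in 1995 prices × (P_2008/P_1995) = 1410.0 × 1.299 = 1831.59.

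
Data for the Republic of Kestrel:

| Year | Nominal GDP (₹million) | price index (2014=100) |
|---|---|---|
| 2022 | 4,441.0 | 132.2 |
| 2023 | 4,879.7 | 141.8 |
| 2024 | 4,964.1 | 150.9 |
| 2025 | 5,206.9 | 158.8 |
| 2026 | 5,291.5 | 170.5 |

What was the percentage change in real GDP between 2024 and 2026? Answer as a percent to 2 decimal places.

Real GDP 2024 = 4964.1/1.509 = 3289.66.
Real GDP 2026 = 5291.5/1.705 = 3103.52.
Change = 3103.52/3289.66 − 1 = -0.0566.

-5.66%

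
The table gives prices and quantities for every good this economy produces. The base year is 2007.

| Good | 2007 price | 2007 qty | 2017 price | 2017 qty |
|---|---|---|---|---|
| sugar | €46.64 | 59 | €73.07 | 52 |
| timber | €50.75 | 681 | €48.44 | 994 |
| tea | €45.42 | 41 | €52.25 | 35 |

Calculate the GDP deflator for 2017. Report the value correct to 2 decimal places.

Nominal GDP 2017 = 73.07·52 + 48.44·994 + 52.25·35 = 53777.75.
Real GDP 2017 (at 2007 prices) = 46.64·52 + 50.75·994 + 45.42·35 = 54460.48.
Deflator = Nominal/Real × 100 = 53777.75/54460.48 × 100 = 98.746.

98.75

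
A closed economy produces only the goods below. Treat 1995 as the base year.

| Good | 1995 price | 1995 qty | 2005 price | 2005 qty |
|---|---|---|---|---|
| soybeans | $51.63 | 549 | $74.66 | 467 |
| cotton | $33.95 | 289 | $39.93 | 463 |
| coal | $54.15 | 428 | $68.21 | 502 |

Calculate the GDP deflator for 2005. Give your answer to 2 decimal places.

130.71

Nominal GDP 2005 = 74.66·467 + 39.93·463 + 68.21·502 = 87595.23.
Real GDP 2005 (at 1995 prices) = 51.63·467 + 33.95·463 + 54.15·502 = 67013.36.
Deflator = Nominal/Real × 100 = 87595.23/67013.36 × 100 = 130.713.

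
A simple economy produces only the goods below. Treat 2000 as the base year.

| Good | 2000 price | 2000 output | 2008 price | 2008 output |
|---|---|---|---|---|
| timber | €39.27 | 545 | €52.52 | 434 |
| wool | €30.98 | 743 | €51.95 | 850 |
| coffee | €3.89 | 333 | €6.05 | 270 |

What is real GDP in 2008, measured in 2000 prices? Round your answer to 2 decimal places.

Real GDP 2008 = Σ (p_2000 × q_2008) = 39.27·434 + 30.98·850 + 3.89·270 = 44426.48.

€44426.48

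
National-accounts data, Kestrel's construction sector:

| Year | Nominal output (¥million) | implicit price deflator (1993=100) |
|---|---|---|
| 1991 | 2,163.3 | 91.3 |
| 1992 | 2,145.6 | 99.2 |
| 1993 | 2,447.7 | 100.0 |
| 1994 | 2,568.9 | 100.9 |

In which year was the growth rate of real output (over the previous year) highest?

1993

1992: real = 2145.6/0.992 = 2162.90; growth vs 1991 (2369.44) = -8.72%.
1993: real = 2447.7/1.000 = 2447.70; growth vs 1992 (2162.90) = 13.17%.
1994: real = 2568.9/1.009 = 2545.99; growth vs 1993 (2447.70) = 4.02%.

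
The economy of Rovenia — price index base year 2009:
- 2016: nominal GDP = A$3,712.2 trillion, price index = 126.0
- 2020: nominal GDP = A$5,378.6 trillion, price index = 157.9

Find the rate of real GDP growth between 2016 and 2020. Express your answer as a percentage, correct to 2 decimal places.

Real GDP 2016 = 3712.2 / 1.260 = 2946.19.
Real GDP 2020 = 5378.6 / 1.579 = 3406.33.
Real growth = 3406.33 / 2946.19 − 1 = 0.1562.

15.62%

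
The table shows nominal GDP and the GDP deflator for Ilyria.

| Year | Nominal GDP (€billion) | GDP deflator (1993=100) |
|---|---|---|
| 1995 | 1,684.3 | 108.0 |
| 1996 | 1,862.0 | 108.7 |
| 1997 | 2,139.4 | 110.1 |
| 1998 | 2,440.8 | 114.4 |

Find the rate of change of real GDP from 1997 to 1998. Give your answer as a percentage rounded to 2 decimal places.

Real GDP 1997 = 2139.4/1.101 = 1943.14.
Real GDP 1998 = 2440.8/1.144 = 2133.57.
Change = 2133.57/1943.14 − 1 = 0.0980.

9.80%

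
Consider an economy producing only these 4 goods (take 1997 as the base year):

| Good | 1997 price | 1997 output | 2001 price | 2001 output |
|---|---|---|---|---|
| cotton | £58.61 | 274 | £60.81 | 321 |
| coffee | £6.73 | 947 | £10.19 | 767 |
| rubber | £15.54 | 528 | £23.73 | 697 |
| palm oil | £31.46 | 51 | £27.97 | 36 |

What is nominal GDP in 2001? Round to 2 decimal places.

£44882.47

Nominal GDP 2001 = Σ (p_2001 × q_2001) = 60.81·321 + 10.19·767 + 23.73·697 + 27.97·36 = 44882.47.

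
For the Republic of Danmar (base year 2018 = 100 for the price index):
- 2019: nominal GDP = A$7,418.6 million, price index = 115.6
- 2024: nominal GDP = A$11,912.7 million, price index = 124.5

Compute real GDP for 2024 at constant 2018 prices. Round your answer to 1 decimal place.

Real GDP = Nominal / (price index/100) = 11912.7 / 1.245 = 9568.43.

A$9,568.4 million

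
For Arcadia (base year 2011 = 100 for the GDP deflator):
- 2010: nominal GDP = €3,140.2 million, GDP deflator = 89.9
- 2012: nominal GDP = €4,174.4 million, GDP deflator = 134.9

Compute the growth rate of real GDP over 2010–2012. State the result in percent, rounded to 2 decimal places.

-11.41%

Deflate each year: 2010 → 3140.2/0.899 = 3492.99; 2012 → 4174.4/1.349 = 3094.44.
So real GDP changed by 3094.44/3492.99 − 1 = -0.1141, i.e. -11.41%.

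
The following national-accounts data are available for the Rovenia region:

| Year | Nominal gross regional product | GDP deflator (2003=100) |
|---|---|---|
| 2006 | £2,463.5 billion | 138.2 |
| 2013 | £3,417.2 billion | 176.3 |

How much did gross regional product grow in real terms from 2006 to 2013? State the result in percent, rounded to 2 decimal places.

8.74%

Deflate each year: 2006 → 2463.5/1.382 = 1782.56; 2013 → 3417.2/1.763 = 1938.29.
So real gross regional product changed by 1938.29/1782.56 − 1 = 0.0874, i.e. 8.74%.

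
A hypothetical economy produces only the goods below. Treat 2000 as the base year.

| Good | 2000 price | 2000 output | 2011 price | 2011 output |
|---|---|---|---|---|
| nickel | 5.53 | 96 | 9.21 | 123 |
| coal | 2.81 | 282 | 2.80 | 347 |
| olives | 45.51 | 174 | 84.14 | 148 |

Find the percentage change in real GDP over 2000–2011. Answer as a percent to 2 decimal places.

Real GDP 2000 = Nominal GDP 2000 = 5.53·96 + 2.81·282 + 45.51·174 = 9242.04.
Real GDP 2011 (at 2000 prices) = 5.53·123 + 2.81·347 + 45.51·148 = 8390.74.
Real growth = 8390.74/9242.04 − 1 = -0.0921.

-9.21%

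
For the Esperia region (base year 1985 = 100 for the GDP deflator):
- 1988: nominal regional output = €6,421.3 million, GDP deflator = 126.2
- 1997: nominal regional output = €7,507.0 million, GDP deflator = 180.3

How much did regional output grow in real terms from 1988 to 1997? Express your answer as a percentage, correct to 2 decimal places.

-18.17%

Real regional output 1988 = 6421.3 / 1.262 = 5088.19.
Real regional output 1997 = 7507.0 / 1.803 = 4163.62.
Real growth = 4163.62 / 5088.19 − 1 = -0.1817.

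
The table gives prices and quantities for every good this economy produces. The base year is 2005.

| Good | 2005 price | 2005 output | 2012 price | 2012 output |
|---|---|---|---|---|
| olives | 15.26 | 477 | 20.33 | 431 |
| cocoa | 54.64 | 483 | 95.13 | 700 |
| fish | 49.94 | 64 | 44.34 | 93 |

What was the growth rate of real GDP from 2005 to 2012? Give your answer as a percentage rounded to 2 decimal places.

34.19%

Real GDP 2005 = Nominal GDP 2005 = 15.26·477 + 54.64·483 + 49.94·64 = 36866.30.
Real GDP 2012 (at 2005 prices) = 15.26·431 + 54.64·700 + 49.94·93 = 49469.48.
Real growth = 49469.48/36866.30 − 1 = 0.3419.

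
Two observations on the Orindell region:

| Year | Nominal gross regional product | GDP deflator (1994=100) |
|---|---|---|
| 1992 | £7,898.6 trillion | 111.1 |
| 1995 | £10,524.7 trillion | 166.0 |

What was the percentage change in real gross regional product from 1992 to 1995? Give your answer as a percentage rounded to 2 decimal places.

Deflate each year: 1992 → 7898.6/1.111 = 7109.45; 1995 → 10524.7/1.660 = 6340.18.
So real gross regional product changed by 6340.18/7109.45 − 1 = -0.1082, i.e. -10.82%.

-10.82%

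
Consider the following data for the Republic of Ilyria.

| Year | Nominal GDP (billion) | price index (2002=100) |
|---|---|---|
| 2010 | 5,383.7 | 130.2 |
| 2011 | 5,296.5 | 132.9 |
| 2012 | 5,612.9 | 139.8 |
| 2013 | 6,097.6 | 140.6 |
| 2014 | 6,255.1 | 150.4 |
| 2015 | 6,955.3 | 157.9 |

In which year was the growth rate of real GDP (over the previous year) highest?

2011: real = 5296.5/1.329 = 3985.33; growth vs 2010 (4134.95) = -3.62%.
2012: real = 5612.9/1.398 = 4014.95; growth vs 2011 (3985.33) = 0.74%.
2013: real = 6097.6/1.406 = 4336.84; growth vs 2012 (4014.95) = 8.02%.
2014: real = 6255.1/1.504 = 4158.98; growth vs 2013 (4336.84) = -4.10%.
2015: real = 6955.3/1.579 = 4404.88; growth vs 2014 (4158.98) = 5.91%.

2013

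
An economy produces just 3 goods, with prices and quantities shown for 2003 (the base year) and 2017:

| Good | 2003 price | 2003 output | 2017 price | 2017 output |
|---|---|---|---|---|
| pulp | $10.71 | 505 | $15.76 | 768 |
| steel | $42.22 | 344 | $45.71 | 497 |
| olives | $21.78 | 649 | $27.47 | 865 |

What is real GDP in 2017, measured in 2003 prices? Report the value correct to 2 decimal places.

Real GDP 2017 = Σ (p_2003 × q_2017) = 10.71·768 + 42.22·497 + 21.78·865 = 48048.32.

$48048.32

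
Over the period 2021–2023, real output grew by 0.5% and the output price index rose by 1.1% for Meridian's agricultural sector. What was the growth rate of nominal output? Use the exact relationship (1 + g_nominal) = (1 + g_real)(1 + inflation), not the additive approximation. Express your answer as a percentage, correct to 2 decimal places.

1.61%

(1 + g_nom) = (1 + g_real)(1 + π) = 1.0050 × 1.0110 = 1.01606.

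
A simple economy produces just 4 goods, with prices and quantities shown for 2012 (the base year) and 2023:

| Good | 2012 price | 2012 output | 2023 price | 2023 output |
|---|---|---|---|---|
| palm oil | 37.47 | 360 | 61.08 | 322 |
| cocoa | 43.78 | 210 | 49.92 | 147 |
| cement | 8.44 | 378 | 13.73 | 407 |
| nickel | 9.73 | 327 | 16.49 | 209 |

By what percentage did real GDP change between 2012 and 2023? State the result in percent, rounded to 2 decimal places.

Real GDP 2012 = Nominal GDP 2012 = 37.47·360 + 43.78·210 + 8.44·378 + 9.73·327 = 29055.03.
Real GDP 2023 (at 2012 prices) = 37.47·322 + 43.78·147 + 8.44·407 + 9.73·209 = 23969.65.
Real growth = 23969.65/29055.03 − 1 = -0.1750.

-17.50%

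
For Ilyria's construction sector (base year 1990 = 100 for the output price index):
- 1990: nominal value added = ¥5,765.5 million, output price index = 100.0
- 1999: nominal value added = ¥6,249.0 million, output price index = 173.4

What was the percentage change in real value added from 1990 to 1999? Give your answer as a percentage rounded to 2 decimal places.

-37.49%

Deflate each year: 1990 → 5765.5/1.000 = 5765.50; 1999 → 6249.0/1.734 = 3603.81.
So real value added changed by 3603.81/5765.50 − 1 = -0.3749, i.e. -37.49%.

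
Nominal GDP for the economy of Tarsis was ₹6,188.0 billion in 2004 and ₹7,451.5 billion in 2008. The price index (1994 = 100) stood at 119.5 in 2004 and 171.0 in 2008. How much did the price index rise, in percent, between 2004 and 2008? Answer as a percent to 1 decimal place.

Price-level change = 171.0 / 119.5 − 1 = 0.4310.

43.1%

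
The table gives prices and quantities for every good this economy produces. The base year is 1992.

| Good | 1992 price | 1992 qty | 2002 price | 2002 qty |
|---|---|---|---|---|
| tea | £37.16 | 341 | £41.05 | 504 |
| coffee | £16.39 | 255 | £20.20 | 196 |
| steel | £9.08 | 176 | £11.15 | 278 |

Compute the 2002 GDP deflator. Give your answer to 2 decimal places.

113.42

Nominal GDP 2002 = 41.05·504 + 20.20·196 + 11.15·278 = 27748.10.
Real GDP 2002 (at 1992 prices) = 37.16·504 + 16.39·196 + 9.08·278 = 24465.32.
Deflator = Nominal/Real × 100 = 27748.10/24465.32 × 100 = 113.418.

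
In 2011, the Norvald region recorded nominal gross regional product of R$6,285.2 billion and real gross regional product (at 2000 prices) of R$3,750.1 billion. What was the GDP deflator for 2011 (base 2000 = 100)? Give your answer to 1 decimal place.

GDP deflator = (Nominal / Real) × 100 = 6285.2 / 3750.1 × 100 = 167.60.

167.6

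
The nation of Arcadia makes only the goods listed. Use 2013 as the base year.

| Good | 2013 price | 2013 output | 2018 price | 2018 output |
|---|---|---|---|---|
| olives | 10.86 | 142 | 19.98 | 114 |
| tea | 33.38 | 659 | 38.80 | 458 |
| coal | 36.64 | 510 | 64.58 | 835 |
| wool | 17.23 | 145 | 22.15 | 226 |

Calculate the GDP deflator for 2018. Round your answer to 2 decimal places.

154.82

Nominal GDP 2018 = 19.98·114 + 38.80·458 + 64.58·835 + 22.15·226 = 78978.32.
Real GDP 2018 (at 2013 prices) = 10.86·114 + 33.38·458 + 36.64·835 + 17.23·226 = 51014.46.
Deflator = Nominal/Real × 100 = 78978.32/51014.46 × 100 = 154.816.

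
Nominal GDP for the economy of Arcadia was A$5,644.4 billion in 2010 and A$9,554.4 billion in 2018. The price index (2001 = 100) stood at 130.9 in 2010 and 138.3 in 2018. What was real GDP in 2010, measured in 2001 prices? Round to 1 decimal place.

Real GDP = Nominal / (price index/100) = 5644.4 / 1.309 = 4311.99.

A$4,312.0 billion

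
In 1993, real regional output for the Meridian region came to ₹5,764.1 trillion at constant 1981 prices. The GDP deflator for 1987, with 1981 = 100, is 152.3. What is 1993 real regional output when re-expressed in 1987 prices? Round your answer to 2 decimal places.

Real regional output in 1987 prices = Real regional output in 1981 prices × (P_1987/P_1981) = 5764.1 × 1.523 = 8778.72.

₹8,778.72 trillion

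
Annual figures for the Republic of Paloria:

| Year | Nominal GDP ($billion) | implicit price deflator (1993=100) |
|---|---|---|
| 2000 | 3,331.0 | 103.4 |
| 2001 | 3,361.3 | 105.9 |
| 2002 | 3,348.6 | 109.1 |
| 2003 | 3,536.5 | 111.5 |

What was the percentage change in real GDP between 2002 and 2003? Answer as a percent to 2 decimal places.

Real GDP 2002 = 3348.6/1.091 = 3069.29.
Real GDP 2003 = 3536.5/1.115 = 3171.75.
Change = 3171.75/3069.29 − 1 = 0.0334.

3.34%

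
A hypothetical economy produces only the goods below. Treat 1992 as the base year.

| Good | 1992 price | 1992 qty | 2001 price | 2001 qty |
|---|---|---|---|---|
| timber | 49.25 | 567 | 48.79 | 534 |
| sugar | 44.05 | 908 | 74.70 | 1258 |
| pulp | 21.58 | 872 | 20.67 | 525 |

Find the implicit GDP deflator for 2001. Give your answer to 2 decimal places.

Nominal GDP 2001 = 48.79·534 + 74.70·1258 + 20.67·525 = 130878.21.
Real GDP 2001 (at 1992 prices) = 49.25·534 + 44.05·1258 + 21.58·525 = 93043.90.
Deflator = Nominal/Real × 100 = 130878.21/93043.90 × 100 = 140.663.

140.66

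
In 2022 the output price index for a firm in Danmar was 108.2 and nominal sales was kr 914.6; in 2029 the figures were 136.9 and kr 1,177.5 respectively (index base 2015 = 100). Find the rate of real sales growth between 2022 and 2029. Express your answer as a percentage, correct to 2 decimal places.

Real sales 2022 = 914.6 / 1.082 = 845.29.
Real sales 2029 = 1177.5 / 1.369 = 860.12.
Real growth = 860.12 / 845.29 − 1 = 0.0175.

1.75%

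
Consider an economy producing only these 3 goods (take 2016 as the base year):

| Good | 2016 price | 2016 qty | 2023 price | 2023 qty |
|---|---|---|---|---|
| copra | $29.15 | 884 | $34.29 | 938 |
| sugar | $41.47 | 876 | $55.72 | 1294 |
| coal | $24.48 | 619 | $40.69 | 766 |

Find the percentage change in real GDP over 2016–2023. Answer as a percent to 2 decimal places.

29.14%

Real GDP 2016 = Nominal GDP 2016 = 29.15·884 + 41.47·876 + 24.48·619 = 77249.44.
Real GDP 2023 (at 2016 prices) = 29.15·938 + 41.47·1294 + 24.48·766 = 99756.56.
Real growth = 99756.56/77249.44 − 1 = 0.2914.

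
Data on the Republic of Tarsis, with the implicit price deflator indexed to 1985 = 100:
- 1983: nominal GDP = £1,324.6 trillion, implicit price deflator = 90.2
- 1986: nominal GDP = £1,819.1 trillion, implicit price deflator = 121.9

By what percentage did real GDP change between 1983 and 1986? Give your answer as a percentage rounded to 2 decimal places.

1.62%

Real GDP 1983 = 1324.6 / 0.902 = 1468.51.
Real GDP 1986 = 1819.1 / 1.219 = 1492.29.
Real growth = 1492.29 / 1468.51 − 1 = 0.0162.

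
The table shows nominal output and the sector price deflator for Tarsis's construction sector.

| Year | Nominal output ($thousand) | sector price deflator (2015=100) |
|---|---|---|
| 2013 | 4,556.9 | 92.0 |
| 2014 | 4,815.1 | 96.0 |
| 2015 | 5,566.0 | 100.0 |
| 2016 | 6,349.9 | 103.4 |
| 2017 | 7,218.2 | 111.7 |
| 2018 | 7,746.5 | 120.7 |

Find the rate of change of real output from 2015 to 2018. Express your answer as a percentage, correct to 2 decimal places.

Real output 2015 = 5566.0/1.000 = 5566.00.
Real output 2018 = 7746.5/1.207 = 6417.98.
Change = 6417.98/5566.00 − 1 = 0.1531.

15.31%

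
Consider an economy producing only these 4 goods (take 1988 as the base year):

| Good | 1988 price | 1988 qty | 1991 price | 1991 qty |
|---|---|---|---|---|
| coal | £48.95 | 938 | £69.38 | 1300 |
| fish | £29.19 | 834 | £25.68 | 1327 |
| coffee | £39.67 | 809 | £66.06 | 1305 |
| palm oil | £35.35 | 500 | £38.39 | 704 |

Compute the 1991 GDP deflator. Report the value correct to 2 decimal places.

Nominal GDP 1991 = 69.38·1300 + 25.68·1327 + 66.06·1305 + 38.39·704 = 237506.22.
Real GDP 1991 (at 1988 prices) = 48.95·1300 + 29.19·1327 + 39.67·1305 + 35.35·704 = 179025.88.
Deflator = Nominal/Real × 100 = 237506.22/179025.88 × 100 = 132.666.

132.67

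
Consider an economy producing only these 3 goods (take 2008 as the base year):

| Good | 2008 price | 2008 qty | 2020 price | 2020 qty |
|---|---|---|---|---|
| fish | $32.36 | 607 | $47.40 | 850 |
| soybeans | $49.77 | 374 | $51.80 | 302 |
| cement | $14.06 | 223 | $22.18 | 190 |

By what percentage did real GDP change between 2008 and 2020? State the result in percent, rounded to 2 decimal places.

9.22%

Real GDP 2008 = Nominal GDP 2008 = 32.36·607 + 49.77·374 + 14.06·223 = 41391.88.
Real GDP 2020 (at 2008 prices) = 32.36·850 + 49.77·302 + 14.06·190 = 45207.94.
Real growth = 45207.94/41391.88 − 1 = 0.0922.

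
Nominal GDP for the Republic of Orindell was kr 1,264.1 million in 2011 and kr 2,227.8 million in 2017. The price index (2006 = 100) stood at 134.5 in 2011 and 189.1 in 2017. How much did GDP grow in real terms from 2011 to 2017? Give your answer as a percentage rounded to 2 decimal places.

Real GDP 2011 = 1264.1 / 1.345 = 939.85.
Real GDP 2017 = 2227.8 / 1.891 = 1178.11.
Real growth = 1178.11 / 939.85 − 1 = 0.2535.

25.35%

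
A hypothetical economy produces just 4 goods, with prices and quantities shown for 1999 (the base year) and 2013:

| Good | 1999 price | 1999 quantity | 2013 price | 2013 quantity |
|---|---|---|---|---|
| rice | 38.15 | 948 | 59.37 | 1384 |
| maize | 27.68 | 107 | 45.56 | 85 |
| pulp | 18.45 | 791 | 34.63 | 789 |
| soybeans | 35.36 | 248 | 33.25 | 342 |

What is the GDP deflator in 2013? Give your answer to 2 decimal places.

Nominal GDP 2013 = 59.37·1384 + 45.56·85 + 34.63·789 + 33.25·342 = 124735.25.
Real GDP 2013 (at 1999 prices) = 38.15·1384 + 27.68·85 + 18.45·789 + 35.36·342 = 81802.57.
Deflator = Nominal/Real × 100 = 124735.25/81802.57 × 100 = 152.483.

152.48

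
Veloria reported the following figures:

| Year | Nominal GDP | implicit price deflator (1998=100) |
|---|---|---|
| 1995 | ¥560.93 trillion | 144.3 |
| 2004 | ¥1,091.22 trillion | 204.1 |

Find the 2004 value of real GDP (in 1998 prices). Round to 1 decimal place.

Real GDP = Nominal / (implicit price deflator/100) = 1091.22 / 2.041 = 534.65.

¥534.6 trillion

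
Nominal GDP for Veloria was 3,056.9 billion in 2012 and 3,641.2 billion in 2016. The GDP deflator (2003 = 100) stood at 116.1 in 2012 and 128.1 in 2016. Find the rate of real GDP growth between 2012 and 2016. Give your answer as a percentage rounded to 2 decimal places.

Real GDP 2012 = 3056.9 / 1.161 = 2632.99.
Real GDP 2016 = 3641.2 / 1.281 = 2842.47.
Real growth = 2842.47 / 2632.99 − 1 = 0.0796.

7.96%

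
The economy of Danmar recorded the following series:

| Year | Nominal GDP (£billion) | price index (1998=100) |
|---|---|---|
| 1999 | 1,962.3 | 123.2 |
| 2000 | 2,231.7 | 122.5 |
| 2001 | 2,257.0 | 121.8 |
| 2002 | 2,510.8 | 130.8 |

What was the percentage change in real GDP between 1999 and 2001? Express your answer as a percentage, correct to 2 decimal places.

Real GDP 1999 = 1962.3/1.232 = 1592.78.
Real GDP 2001 = 2257.0/1.218 = 1853.04.
Change = 1853.04/1592.78 − 1 = 0.1634.

16.34%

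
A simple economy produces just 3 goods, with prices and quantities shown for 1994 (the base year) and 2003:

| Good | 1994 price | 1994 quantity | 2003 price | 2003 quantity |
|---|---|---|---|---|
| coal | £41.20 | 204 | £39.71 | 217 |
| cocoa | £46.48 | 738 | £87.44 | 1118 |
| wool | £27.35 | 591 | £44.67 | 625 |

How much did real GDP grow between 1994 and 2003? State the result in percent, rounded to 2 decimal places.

32.49%

Real GDP 1994 = Nominal GDP 1994 = 41.20·204 + 46.48·738 + 27.35·591 = 58870.89.
Real GDP 2003 (at 1994 prices) = 41.20·217 + 46.48·1118 + 27.35·625 = 77998.79.
Real growth = 77998.79/58870.89 − 1 = 0.3249.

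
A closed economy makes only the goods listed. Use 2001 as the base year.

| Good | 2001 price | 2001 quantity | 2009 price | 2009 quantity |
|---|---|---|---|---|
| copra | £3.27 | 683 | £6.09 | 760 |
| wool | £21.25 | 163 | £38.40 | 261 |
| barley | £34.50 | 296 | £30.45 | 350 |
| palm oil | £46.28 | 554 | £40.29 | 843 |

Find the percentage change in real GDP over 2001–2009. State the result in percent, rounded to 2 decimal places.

42.29%

Real GDP 2001 = Nominal GDP 2001 = 3.27·683 + 21.25·163 + 34.50·296 + 46.28·554 = 41548.28.
Real GDP 2009 (at 2001 prices) = 3.27·760 + 21.25·261 + 34.50·350 + 46.28·843 = 59120.49.
Real growth = 59120.49/41548.28 − 1 = 0.4229.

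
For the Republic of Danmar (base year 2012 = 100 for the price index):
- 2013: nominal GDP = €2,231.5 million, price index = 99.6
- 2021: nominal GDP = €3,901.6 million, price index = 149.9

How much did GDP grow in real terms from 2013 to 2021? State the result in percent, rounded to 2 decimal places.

Deflate each year: 2013 → 2231.5/0.996 = 2240.46; 2021 → 3901.6/1.499 = 2602.80.
So real GDP changed by 2602.80/2240.46 − 1 = 0.1617, i.e. 16.17%.

16.17%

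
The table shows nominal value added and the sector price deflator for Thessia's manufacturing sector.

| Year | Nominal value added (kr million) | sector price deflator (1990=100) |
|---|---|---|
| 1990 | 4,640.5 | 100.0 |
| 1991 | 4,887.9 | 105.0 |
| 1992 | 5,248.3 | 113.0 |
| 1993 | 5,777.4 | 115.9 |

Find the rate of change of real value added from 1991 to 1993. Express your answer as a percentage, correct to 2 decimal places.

7.08%

Real value added 1991 = 4887.9/1.050 = 4655.14.
Real value added 1993 = 5777.4/1.159 = 4984.81.
Change = 4984.81/4655.14 − 1 = 0.0708.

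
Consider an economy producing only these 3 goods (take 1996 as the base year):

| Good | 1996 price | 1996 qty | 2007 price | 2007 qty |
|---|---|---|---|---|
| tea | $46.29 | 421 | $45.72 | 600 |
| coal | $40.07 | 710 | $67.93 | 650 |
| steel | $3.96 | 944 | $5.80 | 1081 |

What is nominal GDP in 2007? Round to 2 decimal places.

Nominal GDP 2007 = Σ (p_2007 × q_2007) = 45.72·600 + 67.93·650 + 5.80·1081 = 77856.30.

$77856.30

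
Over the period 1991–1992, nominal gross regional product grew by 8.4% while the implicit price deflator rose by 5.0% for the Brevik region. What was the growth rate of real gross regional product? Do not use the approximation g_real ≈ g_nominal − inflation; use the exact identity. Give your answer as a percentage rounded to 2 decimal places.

(1 + g_nom) = (1 + g_real)(1 + π), so g_real = 1.0840 / 1.0500 − 1 = 0.03238.

3.24%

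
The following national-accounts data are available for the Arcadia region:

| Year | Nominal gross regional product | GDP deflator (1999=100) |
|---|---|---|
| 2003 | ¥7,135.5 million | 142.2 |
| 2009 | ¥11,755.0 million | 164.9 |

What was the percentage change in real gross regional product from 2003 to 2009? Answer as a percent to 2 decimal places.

Deflate each year: 2003 → 7135.5/1.422 = 5017.93; 2009 → 11755.0/1.649 = 7128.56.
So real gross regional product changed by 7128.56/5017.93 − 1 = 0.4206, i.e. 42.06%.

42.06%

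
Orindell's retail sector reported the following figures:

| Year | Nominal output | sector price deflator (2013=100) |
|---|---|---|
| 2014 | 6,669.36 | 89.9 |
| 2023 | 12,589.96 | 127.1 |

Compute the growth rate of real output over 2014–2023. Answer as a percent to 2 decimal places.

33.52%

Real output 2014 = 6669.36 / 0.899 = 7418.64.
Real output 2023 = 12589.96 / 1.271 = 9905.55.
Real growth = 9905.55 / 7418.64 − 1 = 0.3352.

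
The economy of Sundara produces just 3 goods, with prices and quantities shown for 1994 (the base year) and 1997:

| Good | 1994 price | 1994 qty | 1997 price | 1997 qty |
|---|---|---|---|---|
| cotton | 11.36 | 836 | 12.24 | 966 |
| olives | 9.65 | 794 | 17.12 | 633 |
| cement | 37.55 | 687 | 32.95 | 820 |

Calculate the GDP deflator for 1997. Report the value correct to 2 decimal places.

Nominal GDP 1997 = 12.24·966 + 17.12·633 + 32.95·820 = 49679.80.
Real GDP 1997 (at 1994 prices) = 11.36·966 + 9.65·633 + 37.55·820 = 47873.21.
Deflator = Nominal/Real × 100 = 49679.80/47873.21 × 100 = 103.774.

103.77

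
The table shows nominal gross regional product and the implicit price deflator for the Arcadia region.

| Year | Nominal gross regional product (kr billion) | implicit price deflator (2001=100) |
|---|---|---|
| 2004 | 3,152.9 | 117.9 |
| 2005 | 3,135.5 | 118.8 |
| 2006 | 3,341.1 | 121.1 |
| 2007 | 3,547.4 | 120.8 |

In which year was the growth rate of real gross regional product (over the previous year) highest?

2005: real = 3135.5/1.188 = 2639.31; growth vs 2004 (2674.22) = -1.31%.
2006: real = 3341.1/1.211 = 2758.96; growth vs 2005 (2639.31) = 4.53%.
2007: real = 3547.4/1.208 = 2936.59; growth vs 2006 (2758.96) = 6.44%.

2007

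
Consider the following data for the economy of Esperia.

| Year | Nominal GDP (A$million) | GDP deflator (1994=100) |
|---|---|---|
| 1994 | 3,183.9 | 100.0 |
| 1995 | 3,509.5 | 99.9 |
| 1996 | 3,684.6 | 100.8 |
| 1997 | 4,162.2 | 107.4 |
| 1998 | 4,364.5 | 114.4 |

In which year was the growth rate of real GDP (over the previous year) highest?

1995

1995: real = 3509.5/0.999 = 3513.01; growth vs 1994 (3183.90) = 10.34%.
1996: real = 3684.6/1.008 = 3655.36; growth vs 1995 (3513.01) = 4.05%.
1997: real = 4162.2/1.074 = 3875.42; growth vs 1996 (3655.36) = 6.02%.
1998: real = 4364.5/1.144 = 3815.12; growth vs 1997 (3875.42) = -1.56%.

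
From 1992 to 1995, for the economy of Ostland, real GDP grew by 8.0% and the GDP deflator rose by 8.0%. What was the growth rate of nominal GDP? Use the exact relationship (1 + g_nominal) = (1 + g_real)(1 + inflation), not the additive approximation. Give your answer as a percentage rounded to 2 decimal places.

(1 + g_nom) = (1 + g_real)(1 + π) = 1.0800 × 1.0800 = 1.16640.

16.64%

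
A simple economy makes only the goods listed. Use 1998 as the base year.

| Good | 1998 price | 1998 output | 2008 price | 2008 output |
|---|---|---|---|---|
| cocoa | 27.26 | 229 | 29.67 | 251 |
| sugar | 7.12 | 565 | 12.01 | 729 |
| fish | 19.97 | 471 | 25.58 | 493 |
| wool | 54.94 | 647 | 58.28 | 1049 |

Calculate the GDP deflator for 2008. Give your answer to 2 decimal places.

113.13

Nominal GDP 2008 = 29.67·251 + 12.01·729 + 25.58·493 + 58.28·1049 = 89949.12.
Real GDP 2008 (at 1998 prices) = 27.26·251 + 7.12·729 + 19.97·493 + 54.94·1049 = 79510.01.
Deflator = Nominal/Real × 100 = 89949.12/79510.01 × 100 = 113.129.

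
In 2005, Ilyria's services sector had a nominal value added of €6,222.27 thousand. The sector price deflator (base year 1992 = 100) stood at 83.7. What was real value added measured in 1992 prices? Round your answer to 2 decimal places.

Real value added = Nominal / (sector price deflator/100) = 6222.27 / 0.837 = 7434.01.

€7,434.01 thousand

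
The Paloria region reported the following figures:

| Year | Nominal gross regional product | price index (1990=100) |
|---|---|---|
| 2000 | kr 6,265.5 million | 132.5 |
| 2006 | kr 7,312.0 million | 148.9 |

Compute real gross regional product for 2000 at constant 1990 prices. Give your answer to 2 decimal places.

Real gross regional product = Nominal / (price index/100) = 6265.5 / 1.325 = 4728.68.

kr 4,728.68 million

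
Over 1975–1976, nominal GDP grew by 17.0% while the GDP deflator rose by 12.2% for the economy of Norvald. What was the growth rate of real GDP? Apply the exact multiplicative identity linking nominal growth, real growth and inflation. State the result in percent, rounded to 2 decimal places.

4.28%

(1 + g_nom) = (1 + g_real)(1 + π), so g_real = 1.1700 / 1.1220 − 1 = 0.04278.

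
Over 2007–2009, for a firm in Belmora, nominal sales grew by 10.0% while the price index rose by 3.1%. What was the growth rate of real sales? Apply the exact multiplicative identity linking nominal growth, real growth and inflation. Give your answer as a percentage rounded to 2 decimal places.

6.69%

(1 + g_nom) = (1 + g_real)(1 + π), so g_real = 1.1000 / 1.0310 − 1 = 0.06693.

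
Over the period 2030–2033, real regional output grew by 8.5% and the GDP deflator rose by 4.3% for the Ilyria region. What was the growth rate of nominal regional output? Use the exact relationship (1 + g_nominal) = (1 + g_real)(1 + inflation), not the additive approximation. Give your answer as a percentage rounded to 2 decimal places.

(1 + g_nom) = (1 + g_real)(1 + π) = 1.0850 × 1.0430 = 1.13166.

13.17%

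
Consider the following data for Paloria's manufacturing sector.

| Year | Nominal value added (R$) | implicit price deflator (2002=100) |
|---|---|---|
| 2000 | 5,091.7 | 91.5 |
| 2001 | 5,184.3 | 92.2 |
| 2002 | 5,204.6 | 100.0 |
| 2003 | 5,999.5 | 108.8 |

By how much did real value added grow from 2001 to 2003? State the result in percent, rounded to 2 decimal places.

-1.93%

Real value added 2001 = 5184.3/0.922 = 5622.89.
Real value added 2003 = 5999.5/1.088 = 5514.25.
Change = 5514.25/5622.89 − 1 = -0.0193.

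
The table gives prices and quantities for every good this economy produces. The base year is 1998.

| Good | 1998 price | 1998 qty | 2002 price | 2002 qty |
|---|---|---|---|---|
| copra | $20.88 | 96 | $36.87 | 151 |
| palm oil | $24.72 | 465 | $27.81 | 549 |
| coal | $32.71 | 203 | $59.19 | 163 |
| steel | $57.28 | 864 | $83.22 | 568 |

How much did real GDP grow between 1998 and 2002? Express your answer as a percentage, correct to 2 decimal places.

-21.60%

Real GDP 1998 = Nominal GDP 1998 = 20.88·96 + 24.72·465 + 32.71·203 + 57.28·864 = 69629.33.
Real GDP 2002 (at 1998 prices) = 20.88·151 + 24.72·549 + 32.71·163 + 57.28·568 = 54590.93.
Real growth = 54590.93/69629.33 − 1 = -0.2160.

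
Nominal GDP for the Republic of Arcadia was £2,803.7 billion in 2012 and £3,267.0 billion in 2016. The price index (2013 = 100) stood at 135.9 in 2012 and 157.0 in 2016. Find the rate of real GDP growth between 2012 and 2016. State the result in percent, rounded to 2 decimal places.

Real GDP 2012 = 2803.7 / 1.359 = 2063.06.
Real GDP 2016 = 3267.0 / 1.570 = 2080.89.
Real growth = 2080.89 / 2063.06 − 1 = 0.0086.

0.86%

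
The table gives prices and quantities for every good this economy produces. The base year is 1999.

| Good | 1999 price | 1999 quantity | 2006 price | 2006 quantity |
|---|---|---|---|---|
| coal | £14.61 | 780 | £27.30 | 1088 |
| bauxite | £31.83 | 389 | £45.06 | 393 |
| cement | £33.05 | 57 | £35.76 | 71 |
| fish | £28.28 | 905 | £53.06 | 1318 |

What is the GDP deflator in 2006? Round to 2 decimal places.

176.24

Nominal GDP 2006 = 27.30·1088 + 45.06·393 + 35.76·71 + 53.06·1318 = 119883.02.
Real GDP 2006 (at 1999 prices) = 14.61·1088 + 31.83·393 + 33.05·71 + 28.28·1318 = 68024.46.
Deflator = Nominal/Real × 100 = 119883.02/68024.46 × 100 = 176.235.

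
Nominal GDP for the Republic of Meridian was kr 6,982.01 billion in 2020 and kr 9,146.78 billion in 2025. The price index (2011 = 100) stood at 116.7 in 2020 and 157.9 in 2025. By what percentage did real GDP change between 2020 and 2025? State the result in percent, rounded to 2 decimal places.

Real GDP 2020 = 6982.01 / 1.167 = 5982.87.
Real GDP 2025 = 9146.78 / 1.579 = 5792.77.
Real growth = 5792.77 / 5982.87 − 1 = -0.0318.

-3.18%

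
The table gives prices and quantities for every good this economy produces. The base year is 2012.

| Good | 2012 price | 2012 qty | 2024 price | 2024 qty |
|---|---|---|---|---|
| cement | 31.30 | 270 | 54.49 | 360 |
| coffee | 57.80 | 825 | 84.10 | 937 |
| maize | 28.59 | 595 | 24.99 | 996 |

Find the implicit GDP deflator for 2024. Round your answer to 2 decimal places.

Nominal GDP 2024 = 54.49·360 + 84.10·937 + 24.99·996 = 123308.14.
Real GDP 2024 (at 2012 prices) = 31.30·360 + 57.80·937 + 28.59·996 = 93902.24.
Deflator = Nominal/Real × 100 = 123308.14/93902.24 × 100 = 131.315.

131.32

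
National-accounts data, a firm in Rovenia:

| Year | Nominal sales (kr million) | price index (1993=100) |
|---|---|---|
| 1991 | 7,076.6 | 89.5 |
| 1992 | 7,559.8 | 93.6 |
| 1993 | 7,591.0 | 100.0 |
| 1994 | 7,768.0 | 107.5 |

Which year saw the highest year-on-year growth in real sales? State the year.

1992

1992: real = 7559.8/0.936 = 8076.71; growth vs 1991 (7906.82) = 2.15%.
1993: real = 7591.0/1.000 = 7591.00; growth vs 1992 (8076.71) = -6.01%.
1994: real = 7768.0/1.075 = 7226.05; growth vs 1993 (7591.00) = -4.81%.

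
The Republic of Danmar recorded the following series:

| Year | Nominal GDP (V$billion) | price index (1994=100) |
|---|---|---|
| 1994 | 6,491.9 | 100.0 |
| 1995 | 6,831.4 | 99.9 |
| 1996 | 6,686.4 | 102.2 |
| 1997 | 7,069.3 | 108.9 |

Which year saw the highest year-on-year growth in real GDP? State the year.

1995: real = 6831.4/0.999 = 6838.24; growth vs 1994 (6491.90) = 5.33%.
1996: real = 6686.4/1.022 = 6542.47; growth vs 1995 (6838.24) = -4.33%.
1997: real = 7069.3/1.089 = 6491.55; growth vs 1996 (6542.47) = -0.78%.

1995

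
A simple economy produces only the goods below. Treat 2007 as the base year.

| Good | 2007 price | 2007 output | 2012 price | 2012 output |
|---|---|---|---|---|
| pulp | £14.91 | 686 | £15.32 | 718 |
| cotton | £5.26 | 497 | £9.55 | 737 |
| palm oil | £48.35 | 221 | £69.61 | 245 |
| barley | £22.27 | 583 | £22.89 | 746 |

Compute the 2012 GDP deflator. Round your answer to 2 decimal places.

121.21

Nominal GDP 2012 = 15.32·718 + 9.55·737 + 69.61·245 + 22.89·746 = 52168.50.
Real GDP 2012 (at 2007 prices) = 14.91·718 + 5.26·737 + 48.35·245 + 22.27·746 = 43041.17.
Deflator = Nominal/Real × 100 = 52168.50/43041.17 × 100 = 121.206.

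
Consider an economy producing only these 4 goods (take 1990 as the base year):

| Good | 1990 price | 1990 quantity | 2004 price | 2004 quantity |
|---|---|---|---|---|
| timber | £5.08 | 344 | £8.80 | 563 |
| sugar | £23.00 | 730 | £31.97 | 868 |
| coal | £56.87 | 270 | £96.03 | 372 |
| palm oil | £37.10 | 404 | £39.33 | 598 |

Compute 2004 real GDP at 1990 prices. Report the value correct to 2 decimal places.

£66165.48

Real GDP 2004 = Σ (p_1990 × q_2004) = 5.08·563 + 23.00·868 + 56.87·372 + 37.10·598 = 66165.48.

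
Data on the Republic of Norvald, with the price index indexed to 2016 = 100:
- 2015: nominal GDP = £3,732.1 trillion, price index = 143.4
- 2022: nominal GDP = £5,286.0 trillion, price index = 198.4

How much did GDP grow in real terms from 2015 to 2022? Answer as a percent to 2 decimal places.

2.37%

Real GDP 2015 = 3732.1 / 1.434 = 2602.58.
Real GDP 2022 = 5286.0 / 1.984 = 2664.31.
Real growth = 2664.31 / 2602.58 − 1 = 0.0237.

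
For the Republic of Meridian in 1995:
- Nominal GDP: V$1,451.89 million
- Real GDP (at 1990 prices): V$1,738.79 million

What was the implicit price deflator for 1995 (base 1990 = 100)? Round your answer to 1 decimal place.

implicit price deflator = (Nominal / Real) × 100 = 1451.89 / 1738.79 × 100 = 83.50.

83.5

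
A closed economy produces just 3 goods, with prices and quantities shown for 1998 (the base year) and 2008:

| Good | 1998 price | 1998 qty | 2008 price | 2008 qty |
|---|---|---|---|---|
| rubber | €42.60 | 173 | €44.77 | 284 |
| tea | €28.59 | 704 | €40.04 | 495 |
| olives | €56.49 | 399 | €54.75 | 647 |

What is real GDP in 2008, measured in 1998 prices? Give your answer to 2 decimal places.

€62799.48

Real GDP 2008 = Σ (p_1998 × q_2008) = 42.60·284 + 28.59·495 + 56.49·647 = 62799.48.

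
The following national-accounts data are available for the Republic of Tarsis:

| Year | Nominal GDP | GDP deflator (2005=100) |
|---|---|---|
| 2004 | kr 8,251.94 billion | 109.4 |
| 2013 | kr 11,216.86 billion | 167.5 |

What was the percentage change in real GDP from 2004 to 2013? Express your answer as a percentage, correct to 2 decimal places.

Deflate each year: 2004 → 8251.94/1.094 = 7542.91; 2013 → 11216.86/1.675 = 6696.63.
So real GDP changed by 6696.63/7542.91 − 1 = -0.1122, i.e. -11.22%.

-11.22%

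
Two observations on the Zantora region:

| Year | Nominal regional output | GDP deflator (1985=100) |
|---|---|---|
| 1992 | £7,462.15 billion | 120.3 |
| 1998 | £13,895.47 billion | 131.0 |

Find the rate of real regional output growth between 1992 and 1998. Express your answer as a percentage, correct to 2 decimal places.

Deflate each year: 1992 → 7462.15/1.203 = 6202.95; 1998 → 13895.47/1.310 = 10607.23.
So real regional output changed by 10607.23/6202.95 − 1 = 0.7100, i.e. 71.00%.

71.00%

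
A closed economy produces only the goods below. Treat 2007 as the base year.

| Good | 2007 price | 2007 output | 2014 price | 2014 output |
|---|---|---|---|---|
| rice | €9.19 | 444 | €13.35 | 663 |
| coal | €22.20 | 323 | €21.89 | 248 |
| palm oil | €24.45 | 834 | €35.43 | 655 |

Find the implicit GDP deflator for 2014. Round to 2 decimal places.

Nominal GDP 2014 = 13.35·663 + 21.89·248 + 35.43·655 = 37486.42.
Real GDP 2014 (at 2007 prices) = 9.19·663 + 22.20·248 + 24.45·655 = 27613.32.
Deflator = Nominal/Real × 100 = 37486.42/27613.32 × 100 = 135.755.

135.75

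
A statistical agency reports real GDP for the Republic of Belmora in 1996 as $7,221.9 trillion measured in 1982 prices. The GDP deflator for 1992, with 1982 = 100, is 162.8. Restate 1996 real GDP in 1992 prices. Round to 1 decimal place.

$11,757.3 trillion

Real GDP in 1992 prices = Real GDP in 1982 prices × (P_1992/P_1982) = 7221.9 × 1.628 = 11757.25.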